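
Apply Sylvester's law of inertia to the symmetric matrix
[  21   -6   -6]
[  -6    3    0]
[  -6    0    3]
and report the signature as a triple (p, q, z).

step 0: pivot 21 → sign +
step 1: pivot 9/7 → sign +
step 2: pivot -1 → sign −
signature = (2, 1, 0)

Answer: (2, 1, 0)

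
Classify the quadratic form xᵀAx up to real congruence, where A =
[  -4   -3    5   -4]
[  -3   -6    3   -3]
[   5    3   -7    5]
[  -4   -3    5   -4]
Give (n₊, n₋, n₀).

step 0: pivot -4 → sign −
step 1: pivot -15/4 → sign −
step 2: pivot -3/5 → sign −
step 3: row/col 3 already zero → sign 0
signature = (0, 3, 1)

Answer: (0, 3, 1)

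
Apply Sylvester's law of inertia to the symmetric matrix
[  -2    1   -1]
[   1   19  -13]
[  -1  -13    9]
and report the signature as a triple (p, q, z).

step 0: pivot -2 → sign −
step 1: pivot 39/2 → sign +
step 2: pivot 2/13 → sign +
signature = (2, 1, 0)

Answer: (2, 1, 0)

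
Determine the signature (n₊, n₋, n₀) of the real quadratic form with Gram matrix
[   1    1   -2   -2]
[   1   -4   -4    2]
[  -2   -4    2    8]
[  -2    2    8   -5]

Answer: (1, 3, 0)

Derivation:
step 0: pivot 1 → sign +
step 1: pivot -5 → sign −
step 2: pivot -6/5 → sign −
step 3: pivot -1 → sign −
signature = (1, 3, 0)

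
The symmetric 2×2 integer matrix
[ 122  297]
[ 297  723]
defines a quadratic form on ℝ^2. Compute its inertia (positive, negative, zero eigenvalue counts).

Answer: (1, 1, 0)

Derivation:
step 0: pivot 122 → sign +
step 1: pivot -3/122 → sign −
signature = (1, 1, 0)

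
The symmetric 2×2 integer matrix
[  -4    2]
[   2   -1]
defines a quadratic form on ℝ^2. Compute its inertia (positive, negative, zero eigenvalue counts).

Answer: (0, 1, 1)

Derivation:
step 0: pivot -4 → sign −
step 1: row/col 1 already zero → sign 0
signature = (0, 1, 1)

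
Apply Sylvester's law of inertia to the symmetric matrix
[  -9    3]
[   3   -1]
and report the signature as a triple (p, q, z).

step 0: pivot -9 → sign −
step 1: row/col 1 already zero → sign 0
signature = (0, 1, 1)

Answer: (0, 1, 1)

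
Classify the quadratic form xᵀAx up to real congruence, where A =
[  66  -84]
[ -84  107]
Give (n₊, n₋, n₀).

step 0: pivot 66 → sign +
step 1: pivot 1/11 → sign +
signature = (2, 0, 0)

Answer: (2, 0, 0)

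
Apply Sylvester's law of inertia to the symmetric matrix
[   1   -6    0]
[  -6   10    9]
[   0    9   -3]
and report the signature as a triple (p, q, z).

step 0: pivot 1 → sign +
step 1: pivot -26 → sign −
step 2: pivot 3/26 → sign +
signature = (2, 1, 0)

Answer: (2, 1, 0)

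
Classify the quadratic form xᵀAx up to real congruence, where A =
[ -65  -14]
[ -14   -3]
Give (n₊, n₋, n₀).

step 0: pivot -65 → sign −
step 1: pivot 1/65 → sign +
signature = (1, 1, 0)

Answer: (1, 1, 0)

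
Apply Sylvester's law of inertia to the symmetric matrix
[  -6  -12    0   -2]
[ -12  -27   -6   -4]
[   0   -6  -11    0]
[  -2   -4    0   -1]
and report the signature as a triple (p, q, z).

step 0: pivot -6 → sign −
step 1: pivot -3 → sign −
step 2: pivot 1 → sign +
step 3: pivot -1/3 → sign −
signature = (1, 3, 0)

Answer: (1, 3, 0)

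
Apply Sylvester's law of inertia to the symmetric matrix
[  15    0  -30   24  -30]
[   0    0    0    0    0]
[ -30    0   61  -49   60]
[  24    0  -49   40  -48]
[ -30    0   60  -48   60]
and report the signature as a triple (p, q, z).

Answer: (3, 0, 2)

Derivation:
step 0: pivot 15 → sign +
step 1: pivot 1 → sign +
step 2: pivot 3/5 → sign +
step 3: row/col 3 already zero → sign 0
step 4: row/col 4 already zero → sign 0
signature = (3, 0, 2)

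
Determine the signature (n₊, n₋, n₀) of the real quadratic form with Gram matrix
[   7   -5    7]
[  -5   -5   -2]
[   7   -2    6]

step 0: pivot 7 → sign +
step 1: pivot -60/7 → sign −
step 2: pivot 1/20 → sign +
signature = (2, 1, 0)

Answer: (2, 1, 0)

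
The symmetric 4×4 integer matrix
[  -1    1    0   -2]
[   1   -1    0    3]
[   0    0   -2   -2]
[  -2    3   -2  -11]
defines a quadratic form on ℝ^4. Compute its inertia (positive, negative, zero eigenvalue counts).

step 0: pivot -1 → sign −
step 1: pivot -2 → sign −
step 2: pivot -5 → sign −
step 3: pivot 1/5 → sign +
signature = (1, 3, 0)

Answer: (1, 3, 0)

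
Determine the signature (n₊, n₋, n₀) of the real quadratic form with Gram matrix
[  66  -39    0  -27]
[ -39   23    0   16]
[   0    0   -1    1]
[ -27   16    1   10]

step 0: pivot 66 → sign +
step 1: pivot -1/22 → sign −
step 2: pivot -1 → sign −
step 3: row/col 3 already zero → sign 0
signature = (1, 2, 1)

Answer: (1, 2, 1)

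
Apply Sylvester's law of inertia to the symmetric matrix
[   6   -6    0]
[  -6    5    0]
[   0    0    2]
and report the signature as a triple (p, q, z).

step 0: pivot 6 → sign +
step 1: pivot -1 → sign −
step 2: pivot 2 → sign +
signature = (2, 1, 0)

Answer: (2, 1, 0)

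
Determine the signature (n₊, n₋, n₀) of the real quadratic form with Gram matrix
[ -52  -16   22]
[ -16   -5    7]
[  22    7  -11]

step 0: pivot -52 → sign −
step 1: pivot -1/13 → sign −
step 2: pivot -1 → sign −
signature = (0, 3, 0)

Answer: (0, 3, 0)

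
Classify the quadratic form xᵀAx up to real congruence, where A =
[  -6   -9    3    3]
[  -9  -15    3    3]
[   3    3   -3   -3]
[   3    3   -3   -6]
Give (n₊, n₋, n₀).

Answer: (0, 3, 1)

Derivation:
step 0: pivot -6 → sign −
step 1: pivot -3/2 → sign −
step 2: pivot -3 → sign −
step 3: row/col 3 already zero → sign 0
signature = (0, 3, 1)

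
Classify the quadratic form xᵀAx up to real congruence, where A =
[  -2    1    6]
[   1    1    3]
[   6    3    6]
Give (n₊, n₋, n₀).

step 0: pivot -2 → sign −
step 1: pivot 3/2 → sign +
step 2: row/col 2 already zero → sign 0
signature = (1, 1, 1)

Answer: (1, 1, 1)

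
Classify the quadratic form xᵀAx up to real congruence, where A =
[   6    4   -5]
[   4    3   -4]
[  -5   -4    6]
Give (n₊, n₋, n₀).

Answer: (3, 0, 0)

Derivation:
step 0: pivot 6 → sign +
step 1: pivot 1/3 → sign +
step 2: pivot 1/2 → sign +
signature = (3, 0, 0)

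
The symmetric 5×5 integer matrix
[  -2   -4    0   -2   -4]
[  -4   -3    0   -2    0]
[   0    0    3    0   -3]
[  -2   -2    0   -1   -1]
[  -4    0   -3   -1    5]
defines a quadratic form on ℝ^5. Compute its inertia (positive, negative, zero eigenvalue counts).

step 0: pivot -2 → sign −
step 1: pivot 5 → sign +
step 2: pivot 3 → sign +
step 3: pivot 1/5 → sign +
step 4: pivot -3 → sign −
signature = (3, 2, 0)

Answer: (3, 2, 0)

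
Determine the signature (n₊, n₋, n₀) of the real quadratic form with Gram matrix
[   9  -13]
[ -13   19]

Answer: (2, 0, 0)

Derivation:
step 0: pivot 9 → sign +
step 1: pivot 2/9 → sign +
signature = (2, 0, 0)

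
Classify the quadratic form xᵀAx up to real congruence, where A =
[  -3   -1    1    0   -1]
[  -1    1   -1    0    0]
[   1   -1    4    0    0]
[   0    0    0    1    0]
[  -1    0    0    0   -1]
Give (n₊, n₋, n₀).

step 0: pivot -3 → sign −
step 1: pivot 4/3 → sign +
step 2: pivot 3 → sign +
step 3: pivot 1 → sign +
step 4: pivot -3/4 → sign −
signature = (3, 2, 0)

Answer: (3, 2, 0)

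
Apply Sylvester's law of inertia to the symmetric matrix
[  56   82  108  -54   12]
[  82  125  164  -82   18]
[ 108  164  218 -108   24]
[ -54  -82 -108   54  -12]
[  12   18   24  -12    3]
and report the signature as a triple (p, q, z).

Answer: (5, 0, 0)

Derivation:
step 0: pivot 56 → sign +
step 1: pivot 69/14 → sign +
step 2: pivot 190/69 → sign +
step 3: pivot 13/95 → sign +
step 4: pivot 3/13 → sign +
signature = (5, 0, 0)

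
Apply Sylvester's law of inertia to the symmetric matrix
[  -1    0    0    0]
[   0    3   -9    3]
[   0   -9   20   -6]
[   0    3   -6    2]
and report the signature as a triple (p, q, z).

Answer: (2, 2, 0)

Derivation:
step 0: pivot -1 → sign −
step 1: pivot 3 → sign +
step 2: pivot -7 → sign −
step 3: pivot 2/7 → sign +
signature = (2, 2, 0)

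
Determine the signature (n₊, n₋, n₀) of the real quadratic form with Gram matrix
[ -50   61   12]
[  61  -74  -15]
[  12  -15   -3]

step 0: pivot -50 → sign −
step 1: pivot 21/50 → sign +
step 2: pivot -3/7 → sign −
signature = (1, 2, 0)

Answer: (1, 2, 0)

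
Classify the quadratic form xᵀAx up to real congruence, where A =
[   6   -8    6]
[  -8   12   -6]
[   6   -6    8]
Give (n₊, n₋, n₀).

Answer: (2, 1, 0)

Derivation:
step 0: pivot 6 → sign +
step 1: pivot 4/3 → sign +
step 2: pivot -1 → sign −
signature = (2, 1, 0)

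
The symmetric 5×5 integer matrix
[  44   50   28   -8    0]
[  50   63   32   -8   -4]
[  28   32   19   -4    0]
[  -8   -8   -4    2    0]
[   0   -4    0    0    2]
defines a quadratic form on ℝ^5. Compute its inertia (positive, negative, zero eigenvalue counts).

step 0: pivot 44 → sign +
step 1: pivot 68/11 → sign +
step 2: pivot 20/17 → sign +
step 3: pivot -3/5 → sign −
step 4: row/col 4 already zero → sign 0
signature = (3, 1, 1)

Answer: (3, 1, 1)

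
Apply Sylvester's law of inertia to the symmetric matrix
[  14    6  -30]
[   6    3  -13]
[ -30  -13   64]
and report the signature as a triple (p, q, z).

step 0: pivot 14 → sign +
step 1: pivot 3/7 → sign +
step 2: pivot -1/3 → sign −
signature = (2, 1, 0)

Answer: (2, 1, 0)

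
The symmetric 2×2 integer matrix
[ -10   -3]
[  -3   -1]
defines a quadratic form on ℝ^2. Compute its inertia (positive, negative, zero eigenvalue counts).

Answer: (0, 2, 0)

Derivation:
step 0: pivot -10 → sign −
step 1: pivot -1/10 → sign −
signature = (0, 2, 0)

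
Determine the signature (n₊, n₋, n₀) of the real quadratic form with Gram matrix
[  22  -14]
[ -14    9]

step 0: pivot 22 → sign +
step 1: pivot 1/11 → sign +
signature = (2, 0, 0)

Answer: (2, 0, 0)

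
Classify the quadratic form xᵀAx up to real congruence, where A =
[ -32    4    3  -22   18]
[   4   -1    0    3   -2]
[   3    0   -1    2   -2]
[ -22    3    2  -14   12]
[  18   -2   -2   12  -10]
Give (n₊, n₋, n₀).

step 0: pivot -32 → sign −
step 1: pivot -1/2 → sign −
step 2: pivot -7/16 → sign −
step 3: pivot 9/7 → sign +
step 4: pivot 2/9 → sign +
signature = (2, 3, 0)

Answer: (2, 3, 0)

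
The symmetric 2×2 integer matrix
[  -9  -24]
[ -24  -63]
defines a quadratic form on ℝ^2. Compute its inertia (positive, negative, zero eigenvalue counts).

step 0: pivot -9 → sign −
step 1: pivot 1 → sign +
signature = (1, 1, 0)

Answer: (1, 1, 0)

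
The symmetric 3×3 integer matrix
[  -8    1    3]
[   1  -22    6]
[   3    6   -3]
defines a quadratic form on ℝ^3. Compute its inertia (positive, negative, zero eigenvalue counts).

step 0: pivot -8 → sign −
step 1: pivot -175/8 → sign −
step 2: pivot -3/175 → sign −
signature = (0, 3, 0)

Answer: (0, 3, 0)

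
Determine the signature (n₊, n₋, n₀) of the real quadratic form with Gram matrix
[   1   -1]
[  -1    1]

Answer: (1, 0, 1)

Derivation:
step 0: pivot 1 → sign +
step 1: row/col 1 already zero → sign 0
signature = (1, 0, 1)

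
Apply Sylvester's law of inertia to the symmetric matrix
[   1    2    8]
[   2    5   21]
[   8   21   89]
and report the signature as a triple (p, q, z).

Answer: (2, 0, 1)

Derivation:
step 0: pivot 1 → sign +
step 1: pivot 1 → sign +
step 2: row/col 2 already zero → sign 0
signature = (2, 0, 1)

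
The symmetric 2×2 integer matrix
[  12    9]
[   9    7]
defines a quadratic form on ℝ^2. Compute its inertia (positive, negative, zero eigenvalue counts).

step 0: pivot 12 → sign +
step 1: pivot 1/4 → sign +
signature = (2, 0, 0)

Answer: (2, 0, 0)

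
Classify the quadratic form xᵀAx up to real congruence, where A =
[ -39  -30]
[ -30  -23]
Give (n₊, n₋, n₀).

Answer: (1, 1, 0)

Derivation:
step 0: pivot -39 → sign −
step 1: pivot 1/13 → sign +
signature = (1, 1, 0)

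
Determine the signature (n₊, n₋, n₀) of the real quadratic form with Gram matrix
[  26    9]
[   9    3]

Answer: (1, 1, 0)

Derivation:
step 0: pivot 26 → sign +
step 1: pivot -3/26 → sign −
signature = (1, 1, 0)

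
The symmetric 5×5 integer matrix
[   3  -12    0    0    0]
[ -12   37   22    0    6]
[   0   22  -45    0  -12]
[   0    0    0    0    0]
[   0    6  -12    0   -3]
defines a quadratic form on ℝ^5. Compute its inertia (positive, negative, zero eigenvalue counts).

Answer: (2, 2, 1)

Derivation:
step 0: pivot 3 → sign +
step 1: pivot -11 → sign −
step 2: pivot -1 → sign −
step 3: pivot 3/11 → sign +
step 4: row/col 4 already zero → sign 0
signature = (2, 2, 1)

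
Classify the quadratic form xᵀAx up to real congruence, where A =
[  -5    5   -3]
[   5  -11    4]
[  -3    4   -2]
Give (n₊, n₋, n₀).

Answer: (0, 3, 0)

Derivation:
step 0: pivot -5 → sign −
step 1: pivot -6 → sign −
step 2: pivot -1/30 → sign −
signature = (0, 3, 0)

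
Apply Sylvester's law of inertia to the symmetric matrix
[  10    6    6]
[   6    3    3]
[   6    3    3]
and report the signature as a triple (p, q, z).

Answer: (1, 1, 1)

Derivation:
step 0: pivot 10 → sign +
step 1: pivot -3/5 → sign −
step 2: row/col 2 already zero → sign 0
signature = (1, 1, 1)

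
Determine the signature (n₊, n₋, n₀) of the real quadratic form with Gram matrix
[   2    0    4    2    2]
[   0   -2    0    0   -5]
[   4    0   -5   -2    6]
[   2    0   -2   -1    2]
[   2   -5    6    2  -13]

step 0: pivot 2 → sign +
step 1: pivot -2 → sign −
step 2: pivot -13 → sign −
step 3: pivot -3/13 → sign −
step 4: pivot 3/2 → sign +
signature = (2, 3, 0)

Answer: (2, 3, 0)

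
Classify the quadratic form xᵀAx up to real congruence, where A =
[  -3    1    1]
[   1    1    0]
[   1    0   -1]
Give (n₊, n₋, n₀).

step 0: pivot -3 → sign −
step 1: pivot 4/3 → sign +
step 2: pivot -3/4 → sign −
signature = (1, 2, 0)

Answer: (1, 2, 0)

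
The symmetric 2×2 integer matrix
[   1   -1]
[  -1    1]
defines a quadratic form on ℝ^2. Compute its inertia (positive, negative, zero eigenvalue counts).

Answer: (1, 0, 1)

Derivation:
step 0: pivot 1 → sign +
step 1: row/col 1 already zero → sign 0
signature = (1, 0, 1)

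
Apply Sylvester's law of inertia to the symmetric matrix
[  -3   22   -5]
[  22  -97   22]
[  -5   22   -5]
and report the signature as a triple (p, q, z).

Answer: (1, 2, 0)

Derivation:
step 0: pivot -3 → sign −
step 1: pivot 193/3 → sign +
step 2: pivot -2/193 → sign −
signature = (1, 2, 0)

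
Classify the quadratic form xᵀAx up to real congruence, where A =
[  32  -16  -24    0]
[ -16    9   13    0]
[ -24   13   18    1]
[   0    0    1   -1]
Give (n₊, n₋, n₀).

Answer: (2, 1, 1)

Derivation:
step 0: pivot 32 → sign +
step 1: pivot 1 → sign +
step 2: pivot -1 → sign −
step 3: row/col 3 already zero → sign 0
signature = (2, 1, 1)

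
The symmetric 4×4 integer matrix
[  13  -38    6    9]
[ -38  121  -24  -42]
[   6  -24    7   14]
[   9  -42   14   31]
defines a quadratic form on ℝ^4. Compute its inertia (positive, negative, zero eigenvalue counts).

Answer: (3, 1, 0)

Derivation:
step 0: pivot 13 → sign +
step 1: pivot 129/13 → sign +
step 2: pivot 1/43 → sign +
step 3: pivot -6 → sign −
signature = (3, 1, 0)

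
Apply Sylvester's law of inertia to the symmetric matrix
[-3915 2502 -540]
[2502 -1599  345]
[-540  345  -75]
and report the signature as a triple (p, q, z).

Answer: (0, 2, 1)

Derivation:
step 0: pivot -3915 → sign −
step 1: pivot -3/145 → sign −
step 2: row/col 2 already zero → sign 0
signature = (0, 2, 1)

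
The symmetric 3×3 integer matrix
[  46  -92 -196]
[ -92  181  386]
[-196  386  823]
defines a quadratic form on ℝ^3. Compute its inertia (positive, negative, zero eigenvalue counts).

Answer: (1, 2, 0)

Derivation:
step 0: pivot 46 → sign +
step 1: pivot -3 → sign −
step 2: pivot -3/23 → sign −
signature = (1, 2, 0)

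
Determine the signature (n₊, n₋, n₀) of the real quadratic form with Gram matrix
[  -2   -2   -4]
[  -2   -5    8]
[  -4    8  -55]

Answer: (1, 2, 0)

Derivation:
step 0: pivot -2 → sign −
step 1: pivot -3 → sign −
step 2: pivot 1 → sign +
signature = (1, 2, 0)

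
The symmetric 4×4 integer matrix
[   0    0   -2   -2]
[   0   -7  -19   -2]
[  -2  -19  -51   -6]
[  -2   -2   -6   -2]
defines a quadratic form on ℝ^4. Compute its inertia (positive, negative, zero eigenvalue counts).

step 0: pivot -7 → sign −
step 1: pivot 4/7 → sign +
step 2: pivot -7 → sign −
step 3: pivot 2/7 → sign +
signature = (2, 2, 0)

Answer: (2, 2, 0)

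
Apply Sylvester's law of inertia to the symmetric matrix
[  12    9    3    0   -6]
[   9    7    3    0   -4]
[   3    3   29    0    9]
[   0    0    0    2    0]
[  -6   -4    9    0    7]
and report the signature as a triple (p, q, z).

Answer: (4, 1, 0)

Derivation:
step 0: pivot 12 → sign +
step 1: pivot 1/4 → sign +
step 2: pivot 26 → sign +
step 3: pivot 2 → sign +
step 4: pivot -3/26 → sign −
signature = (4, 1, 0)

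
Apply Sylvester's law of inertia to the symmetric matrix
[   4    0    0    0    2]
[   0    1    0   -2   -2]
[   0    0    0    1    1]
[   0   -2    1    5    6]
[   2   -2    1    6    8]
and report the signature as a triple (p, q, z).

step 0: pivot 4 → sign +
step 1: pivot 1 → sign +
step 2: pivot 1 → sign +
step 3: pivot -1 → sign −
step 4: row/col 4 already zero → sign 0
signature = (3, 1, 1)

Answer: (3, 1, 1)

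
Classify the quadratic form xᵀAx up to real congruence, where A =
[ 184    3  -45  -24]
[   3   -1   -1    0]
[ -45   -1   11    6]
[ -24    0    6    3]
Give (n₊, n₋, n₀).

Answer: (2, 1, 1)

Derivation:
step 0: pivot 184 → sign +
step 1: pivot -193/184 → sign −
step 2: pivot 12/193 → sign +
step 3: row/col 3 already zero → sign 0
signature = (2, 1, 1)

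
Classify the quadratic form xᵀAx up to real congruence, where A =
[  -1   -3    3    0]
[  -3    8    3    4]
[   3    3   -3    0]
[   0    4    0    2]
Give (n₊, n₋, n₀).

step 0: pivot -1 → sign −
step 1: pivot 17 → sign +
step 2: pivot 66/17 → sign +
step 3: pivot 6/11 → sign +
signature = (3, 1, 0)

Answer: (3, 1, 0)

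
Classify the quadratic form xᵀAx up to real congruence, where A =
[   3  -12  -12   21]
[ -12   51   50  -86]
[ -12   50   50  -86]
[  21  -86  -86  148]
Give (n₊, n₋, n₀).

step 0: pivot 3 → sign +
step 1: pivot 3 → sign +
step 2: pivot 2/3 → sign +
step 3: pivot -1 → sign −
signature = (3, 1, 0)

Answer: (3, 1, 0)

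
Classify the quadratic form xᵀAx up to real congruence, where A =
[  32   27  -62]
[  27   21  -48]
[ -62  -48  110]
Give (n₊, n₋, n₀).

Answer: (2, 1, 0)

Derivation:
step 0: pivot 32 → sign +
step 1: pivot -57/32 → sign −
step 2: pivot 6/19 → sign +
signature = (2, 1, 0)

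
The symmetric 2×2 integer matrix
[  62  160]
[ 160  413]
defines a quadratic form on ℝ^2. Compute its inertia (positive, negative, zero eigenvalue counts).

Answer: (2, 0, 0)

Derivation:
step 0: pivot 62 → sign +
step 1: pivot 3/31 → sign +
signature = (2, 0, 0)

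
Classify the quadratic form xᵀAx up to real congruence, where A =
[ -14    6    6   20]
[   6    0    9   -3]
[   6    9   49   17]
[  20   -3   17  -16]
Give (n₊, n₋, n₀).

Answer: (2, 2, 0)

Derivation:
step 0: pivot -14 → sign −
step 1: pivot 18/7 → sign +
step 2: pivot -1/2 → sign −
step 3: pivot 1 → sign +
signature = (2, 2, 0)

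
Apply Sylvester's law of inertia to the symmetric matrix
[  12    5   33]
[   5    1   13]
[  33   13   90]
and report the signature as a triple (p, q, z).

Answer: (1, 2, 0)

Derivation:
step 0: pivot 12 → sign +
step 1: pivot -13/12 → sign −
step 2: pivot -3/13 → sign −
signature = (1, 2, 0)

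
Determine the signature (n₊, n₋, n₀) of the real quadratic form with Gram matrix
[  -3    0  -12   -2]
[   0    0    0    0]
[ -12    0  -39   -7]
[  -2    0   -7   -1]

step 0: pivot -3 → sign −
step 1: pivot 9 → sign +
step 2: pivot 2/9 → sign +
step 3: row/col 3 already zero → sign 0
signature = (2, 1, 1)

Answer: (2, 1, 1)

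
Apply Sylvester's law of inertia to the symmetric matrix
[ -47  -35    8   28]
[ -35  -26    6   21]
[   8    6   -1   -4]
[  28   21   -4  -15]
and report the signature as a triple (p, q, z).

step 0: pivot -47 → sign −
step 1: pivot 3/47 → sign +
step 2: pivot 1/3 → sign +
step 3: row/col 3 already zero → sign 0
signature = (2, 1, 1)

Answer: (2, 1, 1)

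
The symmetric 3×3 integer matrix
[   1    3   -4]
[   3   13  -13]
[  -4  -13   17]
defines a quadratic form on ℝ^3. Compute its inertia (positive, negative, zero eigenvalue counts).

step 0: pivot 1 → sign +
step 1: pivot 4 → sign +
step 2: pivot 3/4 → sign +
signature = (3, 0, 0)

Answer: (3, 0, 0)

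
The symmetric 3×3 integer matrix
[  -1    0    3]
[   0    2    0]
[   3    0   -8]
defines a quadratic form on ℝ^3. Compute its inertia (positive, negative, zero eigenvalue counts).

step 0: pivot -1 → sign −
step 1: pivot 2 → sign +
step 2: pivot 1 → sign +
signature = (2, 1, 0)

Answer: (2, 1, 0)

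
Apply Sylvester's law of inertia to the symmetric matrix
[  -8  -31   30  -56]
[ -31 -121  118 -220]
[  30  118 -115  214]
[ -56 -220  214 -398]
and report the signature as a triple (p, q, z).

Answer: (2, 2, 0)

Derivation:
step 0: pivot -8 → sign −
step 1: pivot -7/8 → sign −
step 2: pivot 1 → sign +
step 3: pivot 2/7 → sign +
signature = (2, 2, 0)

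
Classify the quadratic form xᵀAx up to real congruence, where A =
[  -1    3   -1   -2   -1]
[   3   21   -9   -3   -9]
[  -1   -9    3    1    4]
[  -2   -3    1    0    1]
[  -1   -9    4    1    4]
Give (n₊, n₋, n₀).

Answer: (2, 3, 0)

Derivation:
step 0: pivot -1 → sign −
step 1: pivot 30 → sign +
step 2: pivot -4/5 → sign −
step 3: pivot 7/4 → sign +
step 4: pivot -1/14 → sign −
signature = (2, 3, 0)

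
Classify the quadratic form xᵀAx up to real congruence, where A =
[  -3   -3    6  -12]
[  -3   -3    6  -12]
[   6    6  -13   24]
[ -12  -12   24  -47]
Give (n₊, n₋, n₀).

Answer: (1, 2, 1)

Derivation:
step 0: pivot -3 → sign −
step 1: pivot -1 → sign −
step 2: pivot 1 → sign +
step 3: row/col 3 already zero → sign 0
signature = (1, 2, 1)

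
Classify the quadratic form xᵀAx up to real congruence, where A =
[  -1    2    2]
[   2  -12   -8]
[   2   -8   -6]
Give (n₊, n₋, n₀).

Answer: (0, 2, 1)

Derivation:
step 0: pivot -1 → sign −
step 1: pivot -8 → sign −
step 2: row/col 2 already zero → sign 0
signature = (0, 2, 1)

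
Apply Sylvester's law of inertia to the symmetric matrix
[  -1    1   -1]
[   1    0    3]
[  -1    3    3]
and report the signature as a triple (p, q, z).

step 0: pivot -1 → sign −
step 1: pivot 1 → sign +
step 2: row/col 2 already zero → sign 0
signature = (1, 1, 1)

Answer: (1, 1, 1)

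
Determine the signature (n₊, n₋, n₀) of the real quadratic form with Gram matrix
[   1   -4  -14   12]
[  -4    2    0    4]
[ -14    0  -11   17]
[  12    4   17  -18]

Answer: (3, 1, 0)

Derivation:
step 0: pivot 1 → sign +
step 1: pivot -14 → sign −
step 2: pivot 17 → sign +
step 3: pivot 3/119 → sign +
signature = (3, 1, 0)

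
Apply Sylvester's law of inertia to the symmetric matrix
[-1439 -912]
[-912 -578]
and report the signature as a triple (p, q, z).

Answer: (1, 1, 0)

Derivation:
step 0: pivot -1439 → sign −
step 1: pivot 2/1439 → sign +
signature = (1, 1, 0)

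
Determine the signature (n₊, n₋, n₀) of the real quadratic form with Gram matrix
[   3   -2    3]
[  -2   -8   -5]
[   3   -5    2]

Answer: (1, 2, 0)

Derivation:
step 0: pivot 3 → sign +
step 1: pivot -28/3 → sign −
step 2: pivot -1/28 → sign −
signature = (1, 2, 0)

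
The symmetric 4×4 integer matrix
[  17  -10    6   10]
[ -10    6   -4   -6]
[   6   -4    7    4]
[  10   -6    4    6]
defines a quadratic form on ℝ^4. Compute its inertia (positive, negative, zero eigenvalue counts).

step 0: pivot 17 → sign +
step 1: pivot 2/17 → sign +
step 2: pivot 3 → sign +
step 3: row/col 3 already zero → sign 0
signature = (3, 0, 1)

Answer: (3, 0, 1)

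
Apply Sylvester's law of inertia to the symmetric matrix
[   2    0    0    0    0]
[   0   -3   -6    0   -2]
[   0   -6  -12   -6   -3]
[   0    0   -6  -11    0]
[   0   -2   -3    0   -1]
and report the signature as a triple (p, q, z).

step 0: pivot 2 → sign +
step 1: pivot -3 → sign −
step 2: pivot -11 → sign −
step 3: pivot 36/11 → sign +
step 4: pivot 1/36 → sign +
signature = (3, 2, 0)

Answer: (3, 2, 0)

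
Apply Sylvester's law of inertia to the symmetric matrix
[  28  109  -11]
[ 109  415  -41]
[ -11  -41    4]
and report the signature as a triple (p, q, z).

Answer: (2, 1, 0)

Derivation:
step 0: pivot 28 → sign +
step 1: pivot -261/28 → sign −
step 2: pivot 1/29 → sign +
signature = (2, 1, 0)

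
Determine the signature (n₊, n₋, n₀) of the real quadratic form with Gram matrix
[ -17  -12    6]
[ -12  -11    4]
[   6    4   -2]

Answer: (1, 2, 0)

Derivation:
step 0: pivot -17 → sign −
step 1: pivot -43/17 → sign −
step 2: pivot 6/43 → sign +
signature = (1, 2, 0)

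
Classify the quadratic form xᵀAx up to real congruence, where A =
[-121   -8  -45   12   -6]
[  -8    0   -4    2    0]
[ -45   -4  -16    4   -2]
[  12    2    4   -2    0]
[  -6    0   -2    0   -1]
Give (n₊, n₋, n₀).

step 0: pivot -121 → sign −
step 1: pivot 64/121 → sign +
step 2: pivot -5/4 → sign −
step 3: pivot -3/4 → sign −
step 4: pivot -1/5 → sign −
signature = (1, 4, 0)

Answer: (1, 4, 0)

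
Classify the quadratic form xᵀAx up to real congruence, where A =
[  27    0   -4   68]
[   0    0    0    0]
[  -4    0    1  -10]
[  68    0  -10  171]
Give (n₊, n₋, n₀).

Answer: (2, 1, 1)

Derivation:
step 0: pivot 27 → sign +
step 1: pivot 11/27 → sign +
step 2: pivot -3/11 → sign −
step 3: row/col 3 already zero → sign 0
signature = (2, 1, 1)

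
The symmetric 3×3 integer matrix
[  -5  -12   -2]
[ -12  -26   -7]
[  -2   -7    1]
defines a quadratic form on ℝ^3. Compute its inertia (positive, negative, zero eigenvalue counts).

Answer: (2, 1, 0)

Derivation:
step 0: pivot -5 → sign −
step 1: pivot 14/5 → sign +
step 2: pivot 1/14 → sign +
signature = (2, 1, 0)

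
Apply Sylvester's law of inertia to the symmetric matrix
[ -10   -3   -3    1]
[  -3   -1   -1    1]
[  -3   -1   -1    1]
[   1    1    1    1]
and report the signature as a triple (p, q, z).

step 0: pivot -10 → sign −
step 1: pivot -1/10 → sign −
step 2: pivot 6 → sign +
step 3: row/col 3 already zero → sign 0
signature = (1, 2, 1)

Answer: (1, 2, 1)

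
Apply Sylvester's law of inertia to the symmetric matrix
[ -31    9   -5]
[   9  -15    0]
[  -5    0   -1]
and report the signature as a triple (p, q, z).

Answer: (0, 3, 0)

Derivation:
step 0: pivot -31 → sign −
step 1: pivot -384/31 → sign −
step 2: pivot -3/128 → sign −
signature = (0, 3, 0)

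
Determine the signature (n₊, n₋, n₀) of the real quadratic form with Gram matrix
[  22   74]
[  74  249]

step 0: pivot 22 → sign +
step 1: pivot 1/11 → sign +
signature = (2, 0, 0)

Answer: (2, 0, 0)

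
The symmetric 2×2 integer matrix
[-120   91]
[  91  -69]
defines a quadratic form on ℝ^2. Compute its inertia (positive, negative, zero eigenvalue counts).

Answer: (1, 1, 0)

Derivation:
step 0: pivot -120 → sign −
step 1: pivot 1/120 → sign +
signature = (1, 1, 0)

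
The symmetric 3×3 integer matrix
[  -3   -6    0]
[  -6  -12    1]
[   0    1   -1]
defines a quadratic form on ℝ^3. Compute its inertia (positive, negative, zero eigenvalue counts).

step 0: pivot -3 → sign −
step 1: pivot -1 → sign −
step 2: pivot 1 → sign +
signature = (1, 2, 0)

Answer: (1, 2, 0)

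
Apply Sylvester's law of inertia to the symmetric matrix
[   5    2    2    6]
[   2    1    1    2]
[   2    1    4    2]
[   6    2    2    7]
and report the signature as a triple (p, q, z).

Answer: (3, 1, 0)

Derivation:
step 0: pivot 5 → sign +
step 1: pivot 1/5 → sign +
step 2: pivot 3 → sign +
step 3: pivot -1 → sign −
signature = (3, 1, 0)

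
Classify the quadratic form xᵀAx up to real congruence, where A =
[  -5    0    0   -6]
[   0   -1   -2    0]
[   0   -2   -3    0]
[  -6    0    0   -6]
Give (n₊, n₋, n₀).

step 0: pivot -5 → sign −
step 1: pivot -1 → sign −
step 2: pivot 1 → sign +
step 3: pivot 6/5 → sign +
signature = (2, 2, 0)

Answer: (2, 2, 0)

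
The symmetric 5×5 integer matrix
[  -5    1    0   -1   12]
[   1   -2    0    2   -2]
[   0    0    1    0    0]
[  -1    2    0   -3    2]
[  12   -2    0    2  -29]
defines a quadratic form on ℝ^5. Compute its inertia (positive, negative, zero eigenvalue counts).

Answer: (1, 4, 0)

Derivation:
step 0: pivot -5 → sign −
step 1: pivot -9/5 → sign −
step 2: pivot 1 → sign +
step 3: pivot -1 → sign −
step 4: pivot -1/9 → sign −
signature = (1, 4, 0)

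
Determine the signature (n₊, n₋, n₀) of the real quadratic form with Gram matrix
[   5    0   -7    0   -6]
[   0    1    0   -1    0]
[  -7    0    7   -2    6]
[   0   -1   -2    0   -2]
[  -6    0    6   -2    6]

Answer: (4, 1, 0)

Derivation:
step 0: pivot 5 → sign +
step 1: pivot 1 → sign +
step 2: pivot -14/5 → sign −
step 3: pivot 3/7 → sign +
step 4: pivot 2/3 → sign +
signature = (4, 1, 0)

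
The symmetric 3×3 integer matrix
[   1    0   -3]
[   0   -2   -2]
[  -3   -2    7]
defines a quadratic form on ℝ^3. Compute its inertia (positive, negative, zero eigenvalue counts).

step 0: pivot 1 → sign +
step 1: pivot -2 → sign −
step 2: row/col 2 already zero → sign 0
signature = (1, 1, 1)

Answer: (1, 1, 1)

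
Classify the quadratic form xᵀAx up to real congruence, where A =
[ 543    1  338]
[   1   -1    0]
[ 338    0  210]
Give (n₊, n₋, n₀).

Answer: (1, 2, 0)

Derivation:
step 0: pivot 543 → sign +
step 1: pivot -544/543 → sign −
step 2: pivot -1/136 → sign −
signature = (1, 2, 0)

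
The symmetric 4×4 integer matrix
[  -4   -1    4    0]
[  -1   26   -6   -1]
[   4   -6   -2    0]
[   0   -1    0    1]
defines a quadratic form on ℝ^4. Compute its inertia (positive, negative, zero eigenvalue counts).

Answer: (3, 1, 0)

Derivation:
step 0: pivot -4 → sign −
step 1: pivot 105/4 → sign +
step 2: pivot 2/15 → sign +
step 3: pivot 3/7 → sign +
signature = (3, 1, 0)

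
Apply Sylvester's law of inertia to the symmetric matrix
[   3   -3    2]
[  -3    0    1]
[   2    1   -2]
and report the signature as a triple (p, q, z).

step 0: pivot 3 → sign +
step 1: pivot -3 → sign −
step 2: pivot -1/3 → sign −
signature = (1, 2, 0)

Answer: (1, 2, 0)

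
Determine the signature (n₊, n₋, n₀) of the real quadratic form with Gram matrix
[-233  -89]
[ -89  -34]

step 0: pivot -233 → sign −
step 1: pivot -1/233 → sign −
signature = (0, 2, 0)

Answer: (0, 2, 0)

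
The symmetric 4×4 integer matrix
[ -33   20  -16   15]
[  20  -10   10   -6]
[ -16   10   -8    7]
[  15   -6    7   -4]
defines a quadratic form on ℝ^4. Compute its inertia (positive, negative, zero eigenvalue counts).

Answer: (2, 2, 0)

Derivation:
step 0: pivot -33 → sign −
step 1: pivot 70/33 → sign +
step 2: pivot -2/7 → sign −
step 3: pivot 1/10 → sign +
signature = (2, 2, 0)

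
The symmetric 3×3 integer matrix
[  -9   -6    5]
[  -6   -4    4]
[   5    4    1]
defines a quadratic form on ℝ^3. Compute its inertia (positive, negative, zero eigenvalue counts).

step 0: pivot -9 → sign −
step 1: pivot 34/9 → sign +
step 2: pivot -2/17 → sign −
signature = (1, 2, 0)

Answer: (1, 2, 0)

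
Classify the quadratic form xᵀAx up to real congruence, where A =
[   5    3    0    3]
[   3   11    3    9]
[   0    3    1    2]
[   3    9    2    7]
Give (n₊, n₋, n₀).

Answer: (3, 1, 0)

Derivation:
step 0: pivot 5 → sign +
step 1: pivot 46/5 → sign +
step 2: pivot 1/46 → sign +
step 3: pivot -6 → sign −
signature = (3, 1, 0)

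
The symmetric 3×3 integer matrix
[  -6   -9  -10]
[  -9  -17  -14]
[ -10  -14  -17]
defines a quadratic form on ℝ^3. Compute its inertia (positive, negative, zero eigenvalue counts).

Answer: (0, 3, 0)

Derivation:
step 0: pivot -6 → sign −
step 1: pivot -7/2 → sign −
step 2: pivot -1/21 → sign −
signature = (0, 3, 0)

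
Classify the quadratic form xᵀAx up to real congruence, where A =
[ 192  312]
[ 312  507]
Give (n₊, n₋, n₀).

step 0: pivot 192 → sign +
step 1: row/col 1 already zero → sign 0
signature = (1, 0, 1)

Answer: (1, 0, 1)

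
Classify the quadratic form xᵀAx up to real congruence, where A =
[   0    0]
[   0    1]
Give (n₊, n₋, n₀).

step 0: pivot 1 → sign +
step 1: row/col 1 already zero → sign 0
signature = (1, 0, 1)

Answer: (1, 0, 1)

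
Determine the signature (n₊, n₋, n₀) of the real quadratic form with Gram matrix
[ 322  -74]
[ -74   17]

step 0: pivot 322 → sign +
step 1: pivot -1/161 → sign −
signature = (1, 1, 0)

Answer: (1, 1, 0)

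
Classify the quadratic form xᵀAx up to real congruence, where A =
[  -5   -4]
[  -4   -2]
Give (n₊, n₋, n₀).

Answer: (1, 1, 0)

Derivation:
step 0: pivot -5 → sign −
step 1: pivot 6/5 → sign +
signature = (1, 1, 0)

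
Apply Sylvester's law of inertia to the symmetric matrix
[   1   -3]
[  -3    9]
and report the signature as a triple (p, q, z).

Answer: (1, 0, 1)

Derivation:
step 0: pivot 1 → sign +
step 1: row/col 1 already zero → sign 0
signature = (1, 0, 1)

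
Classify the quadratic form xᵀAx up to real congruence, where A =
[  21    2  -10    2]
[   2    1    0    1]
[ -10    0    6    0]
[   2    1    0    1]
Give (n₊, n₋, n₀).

Answer: (3, 0, 1)

Derivation:
step 0: pivot 21 → sign +
step 1: pivot 17/21 → sign +
step 2: pivot 2/17 → sign +
step 3: row/col 3 already zero → sign 0
signature = (3, 0, 1)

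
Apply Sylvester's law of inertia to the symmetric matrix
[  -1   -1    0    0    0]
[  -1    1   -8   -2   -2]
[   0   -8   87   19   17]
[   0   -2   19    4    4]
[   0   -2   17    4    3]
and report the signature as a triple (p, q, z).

Answer: (2, 3, 0)

Derivation:
step 0: pivot -1 → sign −
step 1: pivot 2 → sign +
step 2: pivot 55 → sign +
step 3: pivot -1/5 → sign −
step 4: pivot -3/11 → sign −
signature = (2, 3, 0)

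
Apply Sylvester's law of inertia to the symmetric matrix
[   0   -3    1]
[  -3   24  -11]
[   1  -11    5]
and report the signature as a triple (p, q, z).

Answer: (2, 1, 0)

Derivation:
step 0: pivot 24 → sign +
step 1: pivot -3/8 → sign −
step 2: pivot 1/3 → sign +
signature = (2, 1, 0)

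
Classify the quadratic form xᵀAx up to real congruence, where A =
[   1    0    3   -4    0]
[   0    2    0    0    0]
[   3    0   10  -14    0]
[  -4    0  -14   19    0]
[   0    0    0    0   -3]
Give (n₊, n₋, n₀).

step 0: pivot 1 → sign +
step 1: pivot 2 → sign +
step 2: pivot 1 → sign +
step 3: pivot -1 → sign −
step 4: pivot -3 → sign −
signature = (3, 2, 0)

Answer: (3, 2, 0)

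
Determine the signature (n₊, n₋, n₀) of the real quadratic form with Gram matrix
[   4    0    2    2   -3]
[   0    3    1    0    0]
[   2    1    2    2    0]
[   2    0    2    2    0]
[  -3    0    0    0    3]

step 0: pivot 4 → sign +
step 1: pivot 3 → sign +
step 2: pivot 2/3 → sign +
step 3: pivot -1/2 → sign −
step 4: pivot -3/2 → sign −
signature = (3, 2, 0)

Answer: (3, 2, 0)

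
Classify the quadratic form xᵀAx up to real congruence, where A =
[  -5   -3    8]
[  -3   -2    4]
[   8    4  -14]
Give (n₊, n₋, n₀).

step 0: pivot -5 → sign −
step 1: pivot -1/5 → sign −
step 2: pivot 2 → sign +
signature = (1, 2, 0)

Answer: (1, 2, 0)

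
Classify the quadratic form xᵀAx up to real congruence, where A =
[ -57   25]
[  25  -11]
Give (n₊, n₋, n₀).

Answer: (0, 2, 0)

Derivation:
step 0: pivot -57 → sign −
step 1: pivot -2/57 → sign −
signature = (0, 2, 0)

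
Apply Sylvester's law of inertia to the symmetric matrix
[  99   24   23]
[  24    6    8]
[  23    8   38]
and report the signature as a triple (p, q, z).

Answer: (3, 0, 0)

Derivation:
step 0: pivot 99 → sign +
step 1: pivot 2/11 → sign +
step 2: pivot 1/3 → sign +
signature = (3, 0, 0)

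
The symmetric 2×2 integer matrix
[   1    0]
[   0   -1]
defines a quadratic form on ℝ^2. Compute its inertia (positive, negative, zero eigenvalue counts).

Answer: (1, 1, 0)

Derivation:
step 0: pivot 1 → sign +
step 1: pivot -1 → sign −
signature = (1, 1, 0)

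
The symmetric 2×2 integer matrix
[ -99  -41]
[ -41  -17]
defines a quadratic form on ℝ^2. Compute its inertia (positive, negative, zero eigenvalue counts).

step 0: pivot -99 → sign −
step 1: pivot -2/99 → sign −
signature = (0, 2, 0)

Answer: (0, 2, 0)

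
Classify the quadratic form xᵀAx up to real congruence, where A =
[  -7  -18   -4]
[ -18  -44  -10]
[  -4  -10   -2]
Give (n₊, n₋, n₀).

Answer: (2, 1, 0)

Derivation:
step 0: pivot -7 → sign −
step 1: pivot 16/7 → sign +
step 2: pivot 1/4 → sign +
signature = (2, 1, 0)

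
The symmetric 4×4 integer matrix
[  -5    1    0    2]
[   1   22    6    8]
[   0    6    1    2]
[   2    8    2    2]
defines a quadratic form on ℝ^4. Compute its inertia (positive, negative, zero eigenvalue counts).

Answer: (1, 3, 0)

Derivation:
step 0: pivot -5 → sign −
step 1: pivot 111/5 → sign +
step 2: pivot -23/37 → sign −
step 3: pivot -6/23 → sign −
signature = (1, 3, 0)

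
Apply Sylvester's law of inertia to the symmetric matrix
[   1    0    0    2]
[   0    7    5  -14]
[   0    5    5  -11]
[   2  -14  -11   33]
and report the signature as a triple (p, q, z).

Answer: (4, 0, 0)

Derivation:
step 0: pivot 1 → sign +
step 1: pivot 7 → sign +
step 2: pivot 10/7 → sign +
step 3: pivot 3/10 → sign +
signature = (4, 0, 0)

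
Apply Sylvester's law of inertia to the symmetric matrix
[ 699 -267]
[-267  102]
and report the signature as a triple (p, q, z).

Answer: (2, 0, 0)

Derivation:
step 0: pivot 699 → sign +
step 1: pivot 3/233 → sign +
signature = (2, 0, 0)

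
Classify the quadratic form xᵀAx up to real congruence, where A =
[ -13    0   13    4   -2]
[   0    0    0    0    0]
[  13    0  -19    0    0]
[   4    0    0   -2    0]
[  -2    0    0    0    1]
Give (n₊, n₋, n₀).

Answer: (1, 3, 1)

Derivation:
step 0: pivot -13 → sign −
step 1: pivot -6 → sign −
step 2: pivot 74/39 → sign +
step 3: pivot -1/37 → sign −
step 4: row/col 4 already zero → sign 0
signature = (1, 3, 1)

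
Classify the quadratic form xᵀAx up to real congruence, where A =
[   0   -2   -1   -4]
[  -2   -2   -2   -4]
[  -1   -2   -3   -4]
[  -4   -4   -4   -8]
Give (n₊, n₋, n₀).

step 0: pivot -2 → sign −
step 1: pivot 2 → sign +
step 2: pivot -3/2 → sign −
step 3: row/col 3 already zero → sign 0
signature = (1, 2, 1)

Answer: (1, 2, 1)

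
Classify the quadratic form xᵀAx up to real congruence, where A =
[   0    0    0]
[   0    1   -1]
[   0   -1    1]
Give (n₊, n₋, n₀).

Answer: (1, 0, 2)

Derivation:
step 0: pivot 1 → sign +
step 1: row/col 1 already zero → sign 0
step 2: row/col 2 already zero → sign 0
signature = (1, 0, 2)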